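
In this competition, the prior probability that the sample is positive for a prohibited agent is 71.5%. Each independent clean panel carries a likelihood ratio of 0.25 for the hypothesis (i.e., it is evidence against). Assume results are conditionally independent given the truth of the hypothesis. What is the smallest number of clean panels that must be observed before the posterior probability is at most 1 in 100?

4

Prior odds = 0.715/0.285 = 143/57.
Likelihood ratio per clean panel = 0.25.
Target odds: 0.01 ÷ 0.99 = 1/99.
Require 0.25ⁿ ≤ 1/99 ÷ (143/57) = 19/4719.
0.25³ = 0.015625 is still above 19/4719 but 0.25⁴ = 0.00390625 is at or below it, so n = 4.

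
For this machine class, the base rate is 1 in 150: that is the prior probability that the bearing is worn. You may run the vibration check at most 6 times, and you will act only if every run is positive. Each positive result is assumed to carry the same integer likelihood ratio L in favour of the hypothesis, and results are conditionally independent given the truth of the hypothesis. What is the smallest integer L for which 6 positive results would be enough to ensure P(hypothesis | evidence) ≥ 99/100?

Prior odds = (1/150)/(149/150) = 1/149.
Target odds = 0.99/0.01 = 99.
Need L⁶ ≥ 99 ÷ (1/149) = 14751.
4⁶ = 4096 < 14751 ≤ 15625 = 5⁶, so L = 5.

5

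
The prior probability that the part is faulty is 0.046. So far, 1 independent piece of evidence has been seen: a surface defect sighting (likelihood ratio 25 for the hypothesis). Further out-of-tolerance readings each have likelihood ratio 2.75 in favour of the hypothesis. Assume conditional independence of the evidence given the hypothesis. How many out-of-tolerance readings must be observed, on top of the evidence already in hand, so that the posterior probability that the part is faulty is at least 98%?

4

Prior odds = 0.046/0.954 = 23/477.
Bayes factor of the evidence already in hand = 25.
Odds after that evidence = (23/477) × 25 = 575/477.
Target odds = 0.98/0.02 = 49.
Need 2.75ⁿ ≥ 49 ÷ (575/477) = 23373/575.
2.75³ = 20.796875 falls short of 23373/575 but 2.75⁴ = 57.19140625 reaches it, so n = 4.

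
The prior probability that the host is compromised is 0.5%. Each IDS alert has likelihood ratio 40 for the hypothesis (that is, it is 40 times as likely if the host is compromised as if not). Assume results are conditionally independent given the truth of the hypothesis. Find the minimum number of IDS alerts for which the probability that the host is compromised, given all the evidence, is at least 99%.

Prior odds = 0.005/0.995 = 1/199.
Likelihood ratio per IDS alert = 40.
Target odds: 0.99 ÷ 0.01 = 99.
Need (1/199) × 40ⁿ ≥ 99, i.e. 40ⁿ ≥ 19701.
40² = 1600 falls short of 19701 but 40³ = 64000 reaches it, so n = 3.

3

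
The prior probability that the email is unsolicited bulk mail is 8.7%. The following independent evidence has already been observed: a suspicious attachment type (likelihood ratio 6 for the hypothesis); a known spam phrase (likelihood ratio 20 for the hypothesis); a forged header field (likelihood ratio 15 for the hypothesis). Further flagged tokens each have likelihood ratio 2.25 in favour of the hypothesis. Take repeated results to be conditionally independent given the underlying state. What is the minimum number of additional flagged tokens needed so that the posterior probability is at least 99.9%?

3

Prior odds = 0.087/0.913 = 87/913.
Combined Bayes factor of the evidence already in hand = 6 × 20 × 15 = 1800.
Odds after that evidence = (87/913) × 1800 = 156600/913.
Target odds = 0.999/0.001 = 999.
Need 2.25ⁿ ≥ 999 ÷ (156600/913) = 33781/5800.
2.25² = 5.0625 falls short of 33781/5800 but 2.25³ = 11.390625 reaches it, so n = 3.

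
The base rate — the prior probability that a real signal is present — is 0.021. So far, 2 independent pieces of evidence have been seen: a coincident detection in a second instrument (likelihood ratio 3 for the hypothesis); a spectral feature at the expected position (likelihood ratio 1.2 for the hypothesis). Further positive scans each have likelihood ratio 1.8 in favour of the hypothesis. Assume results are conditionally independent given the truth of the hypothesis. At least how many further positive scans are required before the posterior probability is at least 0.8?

7

Prior odds = 0.021/0.979 = 21/979.
Combined Bayes factor of the evidence already in hand = 3 × 1.2 = 3.6.
Odds after that evidence = (21/979) × 3.6 = 378/4895.
Target odds = 0.8/0.2 = 4.
Need 1.8ⁿ ≥ 4 ÷ (378/4895) = 9790/189.
1.8⁶ = 531441/15625 falls short of 9790/189 but 1.8⁷ = 4782969/78125 reaches it, so n = 7.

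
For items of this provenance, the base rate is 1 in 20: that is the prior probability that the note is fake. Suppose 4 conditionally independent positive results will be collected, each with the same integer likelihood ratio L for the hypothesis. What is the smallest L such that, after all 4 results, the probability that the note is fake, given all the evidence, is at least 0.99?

7

Prior odds = 0.05/0.95 = 1/19.
Target odds = 0.99/0.01 = 99.
Need L⁴ ≥ 99 ÷ (1/19) = 1881.
6⁴ = 1296 < 1881 ≤ 2401 = 7⁴, so L = 7.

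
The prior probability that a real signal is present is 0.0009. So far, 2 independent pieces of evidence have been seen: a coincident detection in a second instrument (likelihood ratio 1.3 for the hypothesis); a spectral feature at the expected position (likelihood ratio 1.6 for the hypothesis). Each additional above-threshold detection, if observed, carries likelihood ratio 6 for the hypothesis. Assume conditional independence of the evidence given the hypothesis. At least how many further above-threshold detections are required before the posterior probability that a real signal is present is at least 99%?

7

Prior odds = 0.0009/0.9991 = 9/9991.
Combined Bayes factor of the evidence already in hand = 1.3 × 1.6 = 2.08.
Odds after that evidence = (9/9991) × 2.08 = 468/249775.
Target odds = 0.99/0.01 = 99.
Need 6ⁿ ≥ 99 ÷ (468/249775) = 2747525/52.
6⁶ = 46656 falls short of 2747525/52 but 6⁷ = 279936 reaches it, so n = 7.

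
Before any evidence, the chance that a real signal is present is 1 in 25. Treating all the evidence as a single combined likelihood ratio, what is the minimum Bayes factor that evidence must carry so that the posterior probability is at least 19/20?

456

Prior odds = 0.04/0.96 = 1/24.
Target odds = 0.95/0.05 = 19.
Required Bayes factor = 19 ÷ (1/24) = 456.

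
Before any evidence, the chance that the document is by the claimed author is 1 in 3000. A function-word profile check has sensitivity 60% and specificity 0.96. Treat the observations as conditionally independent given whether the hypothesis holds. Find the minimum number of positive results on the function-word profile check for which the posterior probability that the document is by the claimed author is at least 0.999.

6

Prior odds: (1/3000) ÷ (2999/3000) = 1/2999.
False-positive rate = 1 − 0.96 = 0.04; likelihood ratio of a positive = 0.6/0.04 = 15.
Target odds: 0.999 ÷ 0.001 = 999.
Need (1/2999) × 15ⁿ ≥ 999, i.e. 15ⁿ ≥ 2996001.
15⁵ = 759375 falls short of 2996001 but 15⁶ = 11390625 reaches it, so n = 6.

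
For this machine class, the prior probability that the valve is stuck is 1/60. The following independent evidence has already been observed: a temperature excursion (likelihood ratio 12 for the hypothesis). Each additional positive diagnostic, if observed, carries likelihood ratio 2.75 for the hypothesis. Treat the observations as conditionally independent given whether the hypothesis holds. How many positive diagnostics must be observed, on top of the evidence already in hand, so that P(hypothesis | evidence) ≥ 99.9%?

9

Prior odds = (1/60)/(59/60) = 1/59.
Bayes factor of the evidence already in hand = 12.
Odds after that evidence = (1/59) × 12 = 12/59.
Target odds = 0.999/0.001 = 999.
Need 2.75ⁿ ≥ 999 ÷ (12/59) = 4911.75.
2.75⁸ = 214358881/65536 falls short of 4911.75 but 2.75⁹ ≈8994.86 reaches it, so n = 9.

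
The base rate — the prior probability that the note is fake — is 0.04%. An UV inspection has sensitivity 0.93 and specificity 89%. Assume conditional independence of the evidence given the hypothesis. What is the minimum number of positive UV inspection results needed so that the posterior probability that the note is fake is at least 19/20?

Prior odds = 0.0004/0.9996 = 1/2499.
False-positive rate = 1 − 0.89 = 0.11; likelihood ratio of a positive = 0.93/0.11 = 93/11.
Target posterior odds = 0.95/0.05 = 19.
Require (93/11)ⁿ ≥ 19 ÷ (1/2499) = 47481.
(93/11)⁵ ≈43196.8 falls short of 47481 but (93/11)⁶ ≈365209 reaches it, so n = 6.

6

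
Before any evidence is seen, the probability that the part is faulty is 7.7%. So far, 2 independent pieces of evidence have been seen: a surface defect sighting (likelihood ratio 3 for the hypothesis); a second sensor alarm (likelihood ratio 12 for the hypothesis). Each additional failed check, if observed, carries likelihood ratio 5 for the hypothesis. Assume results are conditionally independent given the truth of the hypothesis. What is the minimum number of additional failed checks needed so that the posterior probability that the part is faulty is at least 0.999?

Prior odds = 0.077/0.923 = 77/923.
Combined Bayes factor of the evidence already in hand = 3 × 12 = 36.
Odds after that evidence = (77/923) × 36 = 2772/923.
Target odds = 0.999/0.001 = 999.
Need 5ⁿ ≥ 999 ÷ (2772/923) = 102453/308.
5³ = 125 falls short of 102453/308 but 5⁴ = 625 reaches it, so n = 4.

4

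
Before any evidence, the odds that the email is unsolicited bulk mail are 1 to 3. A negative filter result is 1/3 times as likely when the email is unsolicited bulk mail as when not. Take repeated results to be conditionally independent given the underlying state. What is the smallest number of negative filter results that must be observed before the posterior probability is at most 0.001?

6

Prior odds = 1/3.
Likelihood ratio per negative filter result = 1/3.
Target posterior odds = 0.001/0.999 = 1/999.
Require (1/3)ⁿ ≤ 1/999 ÷ (1/3) = 1/333.
(1/3)⁵ = 1/243 is still above 1/333 but (1/3)⁶ = 1/729 is at or below it, so n = 6.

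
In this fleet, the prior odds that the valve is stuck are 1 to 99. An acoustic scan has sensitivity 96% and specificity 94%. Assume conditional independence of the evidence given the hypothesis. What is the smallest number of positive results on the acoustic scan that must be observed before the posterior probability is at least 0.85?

3

Prior odds = 1/99.
False-positive rate = 1 − 0.94 = 0.06; likelihood ratio of a positive = 0.96/0.06 = 16.
Target posterior odds = 0.85/0.15 = 17/3.
Require 16ⁿ ≥ 17/3 ÷ (1/99) = 561.
16² = 256 falls short of 561 but 16³ = 4096 reaches it, so n = 3.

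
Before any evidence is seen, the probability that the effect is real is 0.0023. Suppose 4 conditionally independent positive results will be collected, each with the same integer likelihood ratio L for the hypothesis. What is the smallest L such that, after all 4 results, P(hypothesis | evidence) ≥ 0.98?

Prior odds = 0.0023/0.9977 = 23/9977.
Target odds = 0.98/0.02 = 49.
Need L⁴ ≥ 49 ÷ (23/9977) = 488873/23.
12⁴ = 20736 < 488873/23 ≤ 28561 = 13⁴, so L = 13.

13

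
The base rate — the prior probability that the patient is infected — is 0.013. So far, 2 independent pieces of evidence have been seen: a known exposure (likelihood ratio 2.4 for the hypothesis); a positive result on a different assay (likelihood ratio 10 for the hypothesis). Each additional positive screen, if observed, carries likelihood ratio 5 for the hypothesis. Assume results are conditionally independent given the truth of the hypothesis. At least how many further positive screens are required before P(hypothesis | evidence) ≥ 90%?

Prior odds = 0.013/0.987 = 13/987.
Combined Bayes factor of the evidence already in hand = 2.4 × 10 = 24.
Odds after that evidence = (13/987) × 24 = 104/329.
Target odds = 0.9/0.1 = 9.
Need 5ⁿ ≥ 9 ÷ (104/329) = 2961/104.
5² = 25 falls short of 2961/104 but 5³ = 125 reaches it, so n = 3.

3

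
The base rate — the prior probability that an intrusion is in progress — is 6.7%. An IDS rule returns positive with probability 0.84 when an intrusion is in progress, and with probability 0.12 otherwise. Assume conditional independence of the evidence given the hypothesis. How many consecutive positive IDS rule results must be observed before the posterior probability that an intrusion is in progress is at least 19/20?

Prior odds = 0.067/0.933 = 67/933.
Likelihood ratio of a positive result = 0.84/0.12 = 7.
Target posterior odds = 0.95/0.05 = 19.
Require 7ⁿ ≥ 19 ÷ (67/933) = 17727/67.
7² = 49 falls short of 17727/67 but 7³ = 343 reaches it, so n = 3.

3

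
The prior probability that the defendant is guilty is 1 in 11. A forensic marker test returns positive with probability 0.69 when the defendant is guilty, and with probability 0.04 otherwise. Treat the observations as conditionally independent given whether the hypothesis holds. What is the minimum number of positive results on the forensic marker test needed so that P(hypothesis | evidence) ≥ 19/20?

Prior odds = (1/11)/(10/11) = 0.1.
Likelihood ratio of a positive result = 0.69/0.04 = 17.25.
Target odds: 0.95 ÷ 0.05 = 19.
Require 17.25ⁿ ≥ 19 ÷ 0.1 = 190.
17.25¹ = 17.25 falls short of 190 but 17.25² = 297.5625 reaches it, so n = 2.

2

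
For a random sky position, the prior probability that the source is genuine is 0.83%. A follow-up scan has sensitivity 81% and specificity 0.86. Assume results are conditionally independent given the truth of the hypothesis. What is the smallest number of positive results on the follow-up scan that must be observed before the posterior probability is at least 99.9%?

7

Prior odds = 0.0083/0.9917 = 83/9917.
False-positive rate = 1 − 0.86 = 0.14; likelihood ratio of a positive = 0.81/0.14 = 81/14.
Target odds: 0.999 ÷ 0.001 = 999.
Need (83/9917) × (81/14)ⁿ ≥ 999, i.e. (81/14)ⁿ ≥ 9907083/83.
(81/14)⁶ ≈37509.6 falls short of 9907083/83 but (81/14)⁷ ≈217020 reaches it, so n = 7.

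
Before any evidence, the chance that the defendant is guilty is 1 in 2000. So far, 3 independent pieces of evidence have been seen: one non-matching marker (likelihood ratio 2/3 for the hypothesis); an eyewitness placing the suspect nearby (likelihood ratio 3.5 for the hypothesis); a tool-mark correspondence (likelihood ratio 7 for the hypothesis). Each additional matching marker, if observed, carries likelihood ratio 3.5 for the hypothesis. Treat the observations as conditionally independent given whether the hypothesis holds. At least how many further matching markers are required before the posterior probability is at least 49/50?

Prior odds = 0.0005/0.9995 = 1/1999.
Combined Bayes factor of the evidence already in hand = (2/3) × 3.5 × 7 = 49/3.
Odds after that evidence = (1/1999) × 49/3 = 49/5997.
Target odds = 0.98/0.02 = 49.
Need 3.5ⁿ ≥ 49 ÷ (49/5997) = 5997.
3.5⁶ = 1838.265625 falls short of 5997 but 3.5⁷ = 823543/128 reaches it, so n = 7.

7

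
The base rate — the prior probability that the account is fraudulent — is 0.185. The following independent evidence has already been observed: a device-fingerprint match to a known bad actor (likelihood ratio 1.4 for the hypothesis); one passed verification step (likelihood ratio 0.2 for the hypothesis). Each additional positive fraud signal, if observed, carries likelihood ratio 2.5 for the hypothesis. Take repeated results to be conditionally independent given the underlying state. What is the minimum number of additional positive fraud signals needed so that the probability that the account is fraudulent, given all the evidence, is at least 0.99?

9

Prior odds = 0.185/0.815 = 37/163.
Combined Bayes factor of the evidence already in hand = 1.4 × 0.2 = 0.28.
Odds after that evidence = (37/163) × 0.28 = 259/4075.
Target odds = 0.99/0.01 = 99.
Need 2.5ⁿ ≥ 99 ÷ (259/4075) = 403425/259.
2.5⁸ = 390625/256 falls short of 403425/259 but 2.5⁹ = 1953125/512 reaches it, so n = 9.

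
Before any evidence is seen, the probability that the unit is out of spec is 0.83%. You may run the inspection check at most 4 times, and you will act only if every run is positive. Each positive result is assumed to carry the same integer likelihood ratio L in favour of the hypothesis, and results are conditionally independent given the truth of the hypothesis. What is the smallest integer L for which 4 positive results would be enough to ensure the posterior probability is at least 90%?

6

Prior odds = 0.0083/0.9917 = 83/9917.
Target odds = 0.9/0.1 = 9.
Need L⁴ ≥ 9 ÷ (83/9917) = 89253/83.
5⁴ = 625 < 89253/83 ≤ 1296 = 6⁴, so L = 6.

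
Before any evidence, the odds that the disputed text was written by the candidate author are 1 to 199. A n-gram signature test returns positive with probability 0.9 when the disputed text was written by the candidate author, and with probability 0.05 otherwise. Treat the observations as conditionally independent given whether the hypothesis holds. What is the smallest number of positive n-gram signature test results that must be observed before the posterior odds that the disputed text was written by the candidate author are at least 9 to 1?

3

Prior odds = 1/199.
Likelihood ratio of a positive result = 0.9/0.05 = 18.
Target odds = 9.
Need (1/199) × 18ⁿ ≥ 9, i.e. 18ⁿ ≥ 1791.
18² = 324 falls short of 1791 but 18³ = 5832 reaches it, so n = 3.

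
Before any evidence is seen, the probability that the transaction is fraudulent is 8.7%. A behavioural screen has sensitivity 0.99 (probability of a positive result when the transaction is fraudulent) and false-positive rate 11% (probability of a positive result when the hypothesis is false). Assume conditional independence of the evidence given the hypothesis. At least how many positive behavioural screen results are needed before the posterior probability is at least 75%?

Prior odds: 0.087 ÷ 0.913 = 87/913.
Likelihood ratio of a positive result = 0.99/0.11 = 9.
Target odds: 0.75 ÷ 0.25 = 3.
Require 9ⁿ ≥ 3 ÷ (87/913) = 913/29.
9¹ = 9 falls short of 913/29 but 9² = 81 reaches it, so n = 2.

2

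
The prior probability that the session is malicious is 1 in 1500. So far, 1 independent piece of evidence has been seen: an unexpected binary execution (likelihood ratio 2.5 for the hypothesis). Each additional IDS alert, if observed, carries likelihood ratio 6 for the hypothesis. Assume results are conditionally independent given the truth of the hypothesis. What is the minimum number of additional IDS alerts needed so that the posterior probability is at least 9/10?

5

Prior odds = (1/1500)/(1499/1500) = 1/1499.
Bayes factor of the evidence already in hand = 2.5.
Odds after that evidence = (1/1499) × 2.5 = 5/2998.
Target odds = 0.9/0.1 = 9.
Need 6ⁿ ≥ 9 ÷ (5/2998) = 5396.4.
6⁴ = 1296 falls short of 5396.4 but 6⁵ = 7776 reaches it, so n = 5.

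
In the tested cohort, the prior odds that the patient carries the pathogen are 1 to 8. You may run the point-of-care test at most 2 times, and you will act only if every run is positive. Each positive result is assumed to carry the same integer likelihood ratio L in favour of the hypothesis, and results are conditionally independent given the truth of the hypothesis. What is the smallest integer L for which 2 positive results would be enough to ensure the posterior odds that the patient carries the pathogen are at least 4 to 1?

6

Prior odds = 0.125.
Target odds = 4.
Need L² ≥ 4 ÷ 0.125 = 32.
5² = 25 < 32 ≤ 36 = 6², so L = 6.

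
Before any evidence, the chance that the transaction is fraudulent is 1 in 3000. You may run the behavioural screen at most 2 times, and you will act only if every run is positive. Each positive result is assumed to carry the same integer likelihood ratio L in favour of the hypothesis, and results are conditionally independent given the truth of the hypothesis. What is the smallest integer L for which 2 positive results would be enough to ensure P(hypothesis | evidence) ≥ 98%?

384

Prior odds = (1/3000)/(2999/3000) = 1/2999.
Target odds = 0.98/0.02 = 49.
Need L² ≥ 49 ÷ (1/2999) = 146951.
383² = 146689 < 146951 ≤ 147456 = 384², so L = 384.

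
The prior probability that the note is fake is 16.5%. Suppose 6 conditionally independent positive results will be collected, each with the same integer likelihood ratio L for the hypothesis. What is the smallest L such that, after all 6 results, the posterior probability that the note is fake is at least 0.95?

3

Prior odds = 0.165/0.835 = 33/167.
Target odds = 0.95/0.05 = 19.
Need L⁶ ≥ 19 ÷ (33/167) = 3173/33.
2⁶ = 64 < 3173/33 ≤ 729 = 3⁶, so L = 3.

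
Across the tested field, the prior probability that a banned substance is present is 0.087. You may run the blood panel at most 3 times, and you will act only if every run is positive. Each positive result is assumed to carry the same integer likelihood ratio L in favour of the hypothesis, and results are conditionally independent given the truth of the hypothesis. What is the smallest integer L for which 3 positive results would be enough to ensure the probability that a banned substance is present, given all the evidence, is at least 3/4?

Prior odds = 0.087/0.913 = 87/913.
Target odds = 0.75/0.25 = 3.
Need L³ ≥ 3 ÷ (87/913) = 913/29.
3³ = 27 < 913/29 ≤ 64 = 4³, so L = 4.

4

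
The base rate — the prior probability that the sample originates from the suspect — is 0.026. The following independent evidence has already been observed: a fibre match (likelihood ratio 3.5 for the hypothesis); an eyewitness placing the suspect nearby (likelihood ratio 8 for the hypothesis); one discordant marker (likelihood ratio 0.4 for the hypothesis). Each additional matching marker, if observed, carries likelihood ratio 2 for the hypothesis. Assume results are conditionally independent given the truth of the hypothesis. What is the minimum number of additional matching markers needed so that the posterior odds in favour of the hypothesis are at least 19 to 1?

Prior odds = 0.026/0.974 = 13/487.
Combined Bayes factor of the evidence already in hand = 3.5 × 8 × 0.4 = 11.2.
Odds after that evidence = (13/487) × 11.2 = 728/2435.
Target odds = 19.
Need 2ⁿ ≥ 19 ÷ (728/2435) = 46265/728.
2⁵ = 32 falls short of 46265/728 but 2⁶ = 64 reaches it, so n = 6.

6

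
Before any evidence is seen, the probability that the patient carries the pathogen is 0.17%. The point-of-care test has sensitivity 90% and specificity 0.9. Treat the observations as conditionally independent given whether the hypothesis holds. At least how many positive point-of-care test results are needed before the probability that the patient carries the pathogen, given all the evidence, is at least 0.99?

5

Prior odds: 0.0017 ÷ 0.9983 = 17/9983.
False-positive rate = 1 − 0.9 = 0.1; likelihood ratio of a positive = 0.9/0.1 = 9.
Target odds: 0.99 ÷ 0.01 = 99.
Require 9ⁿ ≥ 99 ÷ (17/9983) = 988317/17.
9⁴ = 6561 falls short of 988317/17 but 9⁵ = 59049 reaches it, so n = 5.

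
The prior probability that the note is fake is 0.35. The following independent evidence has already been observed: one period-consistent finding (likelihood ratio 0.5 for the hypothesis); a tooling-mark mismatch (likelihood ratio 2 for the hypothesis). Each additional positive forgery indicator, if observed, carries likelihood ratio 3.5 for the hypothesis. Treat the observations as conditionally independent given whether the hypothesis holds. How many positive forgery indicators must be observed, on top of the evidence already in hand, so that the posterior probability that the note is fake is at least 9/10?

Prior odds = 0.35/0.65 = 7/13.
Combined Bayes factor of the evidence already in hand = 0.5 × 2 = 1.
Odds after that evidence = (7/13) × 1 = 7/13.
Target odds = 0.9/0.1 = 9.
Need 3.5ⁿ ≥ 9 ÷ (7/13) = 117/7.
3.5² = 12.25 falls short of 117/7 but 3.5³ = 42.875 reaches it, so n = 3.

3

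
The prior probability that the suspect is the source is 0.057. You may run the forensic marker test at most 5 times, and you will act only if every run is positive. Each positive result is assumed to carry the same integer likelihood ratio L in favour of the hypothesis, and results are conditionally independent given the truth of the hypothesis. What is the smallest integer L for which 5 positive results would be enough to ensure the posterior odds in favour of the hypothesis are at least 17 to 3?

3

Prior odds = 0.057/0.943 = 57/943.
Target odds = 17/3.
Need L⁵ ≥ 17/3 ÷ (57/943) = 16031/171.
2⁵ = 32 < 16031/171 ≤ 243 = 3⁵, so L = 3.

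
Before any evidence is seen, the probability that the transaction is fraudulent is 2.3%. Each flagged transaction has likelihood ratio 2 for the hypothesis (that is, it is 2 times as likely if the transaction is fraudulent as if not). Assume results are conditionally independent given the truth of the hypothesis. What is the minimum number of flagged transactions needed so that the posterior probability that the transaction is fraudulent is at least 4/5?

Prior odds: 0.023 ÷ 0.977 = 23/977.
Likelihood ratio per flagged transaction = 2.
Target posterior odds = 0.8/0.2 = 4.
Need (23/977) × 2ⁿ ≥ 4, i.e. 2ⁿ ≥ 3908/23.
2⁷ = 128 falls short of 3908/23 but 2⁸ = 256 reaches it, so n = 8.

8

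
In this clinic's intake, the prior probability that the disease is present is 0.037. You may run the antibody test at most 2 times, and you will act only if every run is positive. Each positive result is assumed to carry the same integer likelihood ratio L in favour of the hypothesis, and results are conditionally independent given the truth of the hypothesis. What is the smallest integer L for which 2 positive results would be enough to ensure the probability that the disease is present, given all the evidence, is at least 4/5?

11

Prior odds = 0.037/0.963 = 37/963.
Target odds = 0.8/0.2 = 4.
Need L² ≥ 4 ÷ (37/963) = 3852/37.
10² = 100 < 3852/37 ≤ 121 = 11², so L = 11.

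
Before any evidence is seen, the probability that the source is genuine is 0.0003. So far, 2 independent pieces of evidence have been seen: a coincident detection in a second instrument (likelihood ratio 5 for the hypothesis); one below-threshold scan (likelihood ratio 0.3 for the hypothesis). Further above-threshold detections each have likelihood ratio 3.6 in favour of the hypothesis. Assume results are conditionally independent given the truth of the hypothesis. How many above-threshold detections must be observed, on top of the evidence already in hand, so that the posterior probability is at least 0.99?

10

Prior odds = 0.0003/0.9997 = 3/9997.
Combined Bayes factor of the evidence already in hand = 5 × 0.3 = 1.5.
Odds after that evidence = (3/9997) × 1.5 = 9/19994.
Target odds = 0.99/0.01 = 99.
Need 3.6ⁿ ≥ 99 ÷ (9/19994) = 219934.
3.6⁹ ≈101560 falls short of 219934 but 3.6¹⁰ ≈365616 reaches it, so n = 10.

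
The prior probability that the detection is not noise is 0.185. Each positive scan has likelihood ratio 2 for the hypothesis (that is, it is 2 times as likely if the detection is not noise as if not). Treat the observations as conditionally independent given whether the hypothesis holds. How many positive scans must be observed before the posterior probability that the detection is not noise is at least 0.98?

8

Prior odds: 0.185 ÷ 0.815 = 37/163.
Likelihood ratio per positive scan = 2.
Target posterior odds = 0.98/0.02 = 49.
Need (37/163) × 2ⁿ ≥ 49, i.e. 2ⁿ ≥ 7987/37.
2⁷ = 128 falls short of 7987/37 but 2⁸ = 256 reaches it, so n = 8.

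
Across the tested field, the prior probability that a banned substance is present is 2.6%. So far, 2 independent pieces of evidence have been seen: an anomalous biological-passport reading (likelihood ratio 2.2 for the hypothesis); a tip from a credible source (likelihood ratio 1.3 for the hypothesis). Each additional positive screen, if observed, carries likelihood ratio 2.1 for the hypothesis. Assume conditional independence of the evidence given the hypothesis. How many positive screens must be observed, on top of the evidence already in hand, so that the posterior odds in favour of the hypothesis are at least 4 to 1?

Prior odds = 0.026/0.974 = 13/487.
Combined Bayes factor of the evidence already in hand = 2.2 × 1.3 = 2.86.
Odds after that evidence = (13/487) × 2.86 = 1859/24350.
Target odds = 4.
Need 2.1ⁿ ≥ 4 ÷ (1859/24350) = 97400/1859.
2.1⁵ = 4084101/100000 falls short of 97400/1859 but 2.1⁶ = 85766121/1000000 reaches it, so n = 6.

6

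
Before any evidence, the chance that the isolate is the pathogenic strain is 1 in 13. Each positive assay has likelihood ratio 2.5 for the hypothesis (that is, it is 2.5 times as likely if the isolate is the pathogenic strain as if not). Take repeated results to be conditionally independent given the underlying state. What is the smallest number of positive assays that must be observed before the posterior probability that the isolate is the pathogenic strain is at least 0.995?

Prior odds: (1/13) ÷ (12/13) = 1/12.
Likelihood ratio per positive assay = 2.5.
Target odds: 0.995 ÷ 0.005 = 199.
Need (1/12) × 2.5ⁿ ≥ 199, i.e. 2.5ⁿ ≥ 2388.
2.5⁸ = 390625/256 falls short of 2388 but 2.5⁹ = 1953125/512 reaches it, so n = 9.

9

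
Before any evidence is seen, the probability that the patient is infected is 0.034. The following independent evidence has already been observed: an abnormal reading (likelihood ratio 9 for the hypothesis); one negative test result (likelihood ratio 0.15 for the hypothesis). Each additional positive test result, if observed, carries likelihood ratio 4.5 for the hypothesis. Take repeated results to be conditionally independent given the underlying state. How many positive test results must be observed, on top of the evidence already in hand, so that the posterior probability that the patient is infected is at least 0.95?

Prior odds = 0.034/0.966 = 17/483.
Combined Bayes factor of the evidence already in hand = 9 × 0.15 = 1.35.
Odds after that evidence = (17/483) × 1.35 = 153/3220.
Target odds = 0.95/0.05 = 19.
Need 4.5ⁿ ≥ 19 ÷ (153/3220) = 61180/153.
4.5³ = 91.125 falls short of 61180/153 but 4.5⁴ = 410.0625 reaches it, so n = 4.

4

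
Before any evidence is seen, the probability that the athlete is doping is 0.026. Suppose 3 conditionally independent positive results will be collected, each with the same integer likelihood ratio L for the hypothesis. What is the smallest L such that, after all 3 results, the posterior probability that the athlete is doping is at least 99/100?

Prior odds = 0.026/0.974 = 13/487.
Target odds = 0.99/0.01 = 99.
Need L³ ≥ 99 ÷ (13/487) = 48213/13.
15³ = 3375 < 48213/13 ≤ 4096 = 16³, so L = 16.

16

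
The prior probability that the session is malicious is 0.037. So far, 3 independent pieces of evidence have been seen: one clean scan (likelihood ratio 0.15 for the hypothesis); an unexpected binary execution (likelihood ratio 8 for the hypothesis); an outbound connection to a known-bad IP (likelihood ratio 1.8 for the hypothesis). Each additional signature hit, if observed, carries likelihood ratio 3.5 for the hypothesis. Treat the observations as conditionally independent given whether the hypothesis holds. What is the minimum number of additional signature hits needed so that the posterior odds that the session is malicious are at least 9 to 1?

4

Prior odds = 0.037/0.963 = 37/963.
Combined Bayes factor of the evidence already in hand = 0.15 × 8 × 1.8 = 2.16.
Odds after that evidence = (37/963) × 2.16 = 222/2675.
Target odds = 9.
Need 3.5ⁿ ≥ 9 ÷ (222/2675) = 8025/74.
3.5³ = 42.875 falls short of 8025/74 but 3.5⁴ = 150.0625 reaches it, so n = 4.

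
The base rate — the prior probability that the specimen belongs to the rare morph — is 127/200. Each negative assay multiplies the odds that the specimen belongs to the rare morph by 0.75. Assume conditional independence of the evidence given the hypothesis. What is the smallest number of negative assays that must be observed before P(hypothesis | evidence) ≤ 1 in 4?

6

Prior odds = 0.635/0.365 = 127/73.
Likelihood ratio per negative assay = 0.75.
Target posterior odds = 0.25/0.75 = 1/3.
Need (127/73) × 0.75ⁿ ≤ 1/3, i.e. 0.75ⁿ ≤ 73/381.
0.75⁵ = 243/1024 is still above 73/381 but 0.75⁶ = 729/4096 is at or below it, so n = 6.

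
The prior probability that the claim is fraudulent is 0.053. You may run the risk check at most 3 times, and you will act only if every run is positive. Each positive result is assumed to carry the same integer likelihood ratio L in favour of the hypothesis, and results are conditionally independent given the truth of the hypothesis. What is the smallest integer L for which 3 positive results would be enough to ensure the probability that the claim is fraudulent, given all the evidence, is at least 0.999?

Prior odds = 0.053/0.947 = 53/947.
Target odds = 0.999/0.001 = 999.
Need L³ ≥ 999 ÷ (53/947) = 946053/53.
26³ = 17576 < 946053/53 ≤ 19683 = 27³, so L = 27.

27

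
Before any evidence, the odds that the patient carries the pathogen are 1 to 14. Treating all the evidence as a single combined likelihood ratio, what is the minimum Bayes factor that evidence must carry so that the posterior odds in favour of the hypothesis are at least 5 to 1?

70

Prior odds = 1/14.
Target odds = 5.
Required Bayes factor = 5 ÷ (1/14) = 70.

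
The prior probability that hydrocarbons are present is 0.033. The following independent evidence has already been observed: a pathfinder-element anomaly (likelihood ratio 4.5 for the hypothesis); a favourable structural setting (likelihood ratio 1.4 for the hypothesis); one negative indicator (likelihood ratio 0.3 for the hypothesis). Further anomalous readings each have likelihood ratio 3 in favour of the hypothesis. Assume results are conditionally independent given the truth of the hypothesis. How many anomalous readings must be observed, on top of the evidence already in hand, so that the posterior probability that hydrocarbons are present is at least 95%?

6

Prior odds = 0.033/0.967 = 33/967.
Combined Bayes factor of the evidence already in hand = 4.5 × 1.4 × 0.3 = 1.89.
Odds after that evidence = (33/967) × 1.89 = 6237/96700.
Target odds = 0.95/0.05 = 19.
Need 3ⁿ ≥ 19 ÷ (6237/96700) = 1837300/6237.
3⁵ = 243 falls short of 1837300/6237 but 3⁶ = 729 reaches it, so n = 6.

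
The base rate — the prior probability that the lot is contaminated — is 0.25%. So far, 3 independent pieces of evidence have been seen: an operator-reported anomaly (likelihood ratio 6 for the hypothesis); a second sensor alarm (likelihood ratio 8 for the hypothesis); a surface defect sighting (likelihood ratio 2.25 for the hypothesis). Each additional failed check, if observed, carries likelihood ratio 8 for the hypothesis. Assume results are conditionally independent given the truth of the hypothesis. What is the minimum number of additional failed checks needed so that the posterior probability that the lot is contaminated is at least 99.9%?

Prior odds = 0.0025/0.9975 = 1/399.
Combined Bayes factor of the evidence already in hand = 6 × 8 × 2.25 = 108.
Odds after that evidence = (1/399) × 108 = 36/133.
Target odds = 0.999/0.001 = 999.
Need 8ⁿ ≥ 999 ÷ (36/133) = 3690.75.
8³ = 512 falls short of 3690.75 but 8⁴ = 4096 reaches it, so n = 4.

4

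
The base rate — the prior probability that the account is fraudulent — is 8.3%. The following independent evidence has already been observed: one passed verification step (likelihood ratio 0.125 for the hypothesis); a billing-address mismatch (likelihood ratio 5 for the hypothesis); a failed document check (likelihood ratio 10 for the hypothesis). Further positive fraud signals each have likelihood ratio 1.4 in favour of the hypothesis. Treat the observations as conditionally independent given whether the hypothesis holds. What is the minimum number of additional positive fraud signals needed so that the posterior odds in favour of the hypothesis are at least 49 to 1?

Prior odds = 0.083/0.917 = 83/917.
Combined Bayes factor of the evidence already in hand = 0.125 × 5 × 10 = 6.25.
Odds after that evidence = (83/917) × 6.25 = 2075/3668.
Target odds = 49.
Need 1.4ⁿ ≥ 49 ÷ (2075/3668) = 179732/2075.
1.4¹³ ≈79.3715 falls short of 179732/2075 but 1.4¹⁴ ≈111.12 reaches it, so n = 14.

14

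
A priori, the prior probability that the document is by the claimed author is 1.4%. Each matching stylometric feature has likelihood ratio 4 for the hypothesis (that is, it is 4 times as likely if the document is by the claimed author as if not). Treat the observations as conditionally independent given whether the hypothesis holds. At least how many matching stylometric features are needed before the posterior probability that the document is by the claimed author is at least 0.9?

5

Prior odds = 0.014/0.986 = 7/493.
Likelihood ratio per matching stylometric feature = 4.
Target odds: 0.9 ÷ 0.1 = 9.
Require 4ⁿ ≥ 9 ÷ (7/493) = 4437/7.
4⁴ = 256 falls short of 4437/7 but 4⁵ = 1024 reaches it, so n = 5.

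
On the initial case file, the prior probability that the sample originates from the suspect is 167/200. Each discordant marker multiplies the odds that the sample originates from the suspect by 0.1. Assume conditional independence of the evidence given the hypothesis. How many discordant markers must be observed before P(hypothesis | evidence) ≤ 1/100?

Prior odds: 0.835 ÷ 0.165 = 167/33.
Likelihood ratio per discordant marker = 0.1.
Target posterior odds = 0.01/0.99 = 1/99.
Need (167/33) × 0.1ⁿ ≤ 1/99, i.e. 0.1ⁿ ≤ 1/501.
0.1² = 0.01 is still above 1/501 but 0.1³ = 0.001 is at or below it, so n = 3.

3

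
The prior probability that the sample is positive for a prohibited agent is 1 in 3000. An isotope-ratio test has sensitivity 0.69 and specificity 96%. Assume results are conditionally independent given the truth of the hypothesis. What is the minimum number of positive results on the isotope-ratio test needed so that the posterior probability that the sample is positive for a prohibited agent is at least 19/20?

Prior odds = (1/3000)/(2999/3000) = 1/2999.
False-positive rate = 1 − 0.96 = 0.04; likelihood ratio of a positive = 0.69/0.04 = 17.25.
Target odds: 0.95 ÷ 0.05 = 19.
Require 17.25ⁿ ≥ 19 ÷ (1/2999) = 56981.
17.25³ = 5132.953125 falls short of 56981 but 17.25⁴ = 22667121/256 reaches it, so n = 4.

4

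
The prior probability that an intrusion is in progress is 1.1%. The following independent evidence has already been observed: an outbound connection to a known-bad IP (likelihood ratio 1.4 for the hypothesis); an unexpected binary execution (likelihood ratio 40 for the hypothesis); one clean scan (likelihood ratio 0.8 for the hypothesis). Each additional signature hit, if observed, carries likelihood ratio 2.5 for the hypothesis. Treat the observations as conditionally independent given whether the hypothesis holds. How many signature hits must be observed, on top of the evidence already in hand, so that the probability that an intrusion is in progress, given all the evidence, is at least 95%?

Prior odds = 0.011/0.989 = 11/989.
Combined Bayes factor of the evidence already in hand = 1.4 × 40 × 0.8 = 44.8.
Odds after that evidence = (11/989) × 44.8 = 2464/4945.
Target odds = 0.95/0.05 = 19.
Need 2.5ⁿ ≥ 19 ÷ (2464/4945) = 93955/2464.
2.5³ = 15.625 falls short of 93955/2464 but 2.5⁴ = 39.0625 reaches it, so n = 4.

4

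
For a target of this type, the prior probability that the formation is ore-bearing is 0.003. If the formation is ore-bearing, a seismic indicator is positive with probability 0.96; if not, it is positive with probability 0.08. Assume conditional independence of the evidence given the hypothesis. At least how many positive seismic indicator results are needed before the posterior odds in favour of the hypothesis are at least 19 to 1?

Prior odds = 0.003/0.997 = 3/997.
Likelihood ratio of a positive = 0.96/0.08 = 12.
Target odds = 19.
Require 12ⁿ ≥ 19 ÷ (3/997) = 18943/3.
12³ = 1728 falls short of 18943/3 but 12⁴ = 20736 reaches it, so n = 4.

4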